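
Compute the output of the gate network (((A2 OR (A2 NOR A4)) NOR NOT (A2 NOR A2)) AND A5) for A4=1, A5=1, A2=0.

Substituting: (((0 OR (0 NOR 1)) NOR NOT (0 NOR 0)) AND 1)
= 1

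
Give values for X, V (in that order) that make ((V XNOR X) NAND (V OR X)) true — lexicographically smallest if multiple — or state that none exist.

X=0, V=0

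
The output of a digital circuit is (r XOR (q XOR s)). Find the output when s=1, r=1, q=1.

Substituting: (1 XOR (1 XOR 1))
= 1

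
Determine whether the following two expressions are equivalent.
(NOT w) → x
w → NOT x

No, Inverse is not equivalent to original (counterexample: x=0, w=0)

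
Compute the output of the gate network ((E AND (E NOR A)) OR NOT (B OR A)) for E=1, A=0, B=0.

Substituting: ((1 AND (1 NOR 0)) OR NOT (0 OR 0))
= 1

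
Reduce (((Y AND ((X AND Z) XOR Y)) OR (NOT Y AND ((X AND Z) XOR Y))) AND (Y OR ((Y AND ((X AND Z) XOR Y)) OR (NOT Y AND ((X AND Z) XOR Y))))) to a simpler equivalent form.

By absorption (E AND (E OR v) = E) then distribution ((E AND v) OR (E AND NOT v) = E):
= ((X AND Z) XOR Y)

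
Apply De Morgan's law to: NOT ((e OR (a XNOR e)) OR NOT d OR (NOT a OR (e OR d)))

NOT (e OR (a XNOR e)) AND d AND NOT (NOT a OR (e OR d))
De Morgan's: NOT(OR of terms) = AND of negations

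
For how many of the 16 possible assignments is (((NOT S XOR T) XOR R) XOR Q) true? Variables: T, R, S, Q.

Satisfying assignments: (0,0,0,0), (0,0,1,1), (0,1,0,1), (0,1,1,0), (1,0,0,1), (1,0,1,0), (1,1,0,0), (1,1,1,1)
Count: 8 out of 16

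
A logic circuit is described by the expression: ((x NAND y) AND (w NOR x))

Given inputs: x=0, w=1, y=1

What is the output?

Substituting: ((0 NAND 1) AND (1 NOR 0))
= 0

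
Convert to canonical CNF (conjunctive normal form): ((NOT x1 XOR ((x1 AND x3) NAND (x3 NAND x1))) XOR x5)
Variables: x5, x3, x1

(x5 OR x3 OR x1) AND (x5 OR NOT x3 OR x1) AND (NOT x5 OR x3 OR NOT x1) AND (NOT x5 OR NOT x3 OR NOT x1)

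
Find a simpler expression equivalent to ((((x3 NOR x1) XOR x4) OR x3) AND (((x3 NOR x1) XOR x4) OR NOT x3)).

By distribution ((E OR v) AND (E OR NOT v) = E):
= ((x3 NOR x1) XOR x4)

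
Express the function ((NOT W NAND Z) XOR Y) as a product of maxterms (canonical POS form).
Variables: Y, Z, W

ΠM(2, 4, 5, 7) = (Y OR NOT Z OR W) AND (NOT Y OR Z OR W) AND (NOT Y OR Z OR NOT W) AND (NOT Y OR NOT Z OR NOT W)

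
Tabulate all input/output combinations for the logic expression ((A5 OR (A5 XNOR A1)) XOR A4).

A1 | A5 | A4 | Output
---------------------
0 | 0 | 0 | 1
0 | 0 | 1 | 0
0 | 1 | 0 | 1
0 | 1 | 1 | 0
1 | 0 | 0 | 0
1 | 0 | 1 | 1
1 | 1 | 0 | 1
1 | 1 | 1 | 0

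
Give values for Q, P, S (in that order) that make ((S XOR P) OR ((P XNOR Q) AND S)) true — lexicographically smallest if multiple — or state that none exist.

Q=0, P=0, S=1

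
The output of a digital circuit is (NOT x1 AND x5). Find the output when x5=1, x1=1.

Substituting: (NOT 1 AND 1)
= 0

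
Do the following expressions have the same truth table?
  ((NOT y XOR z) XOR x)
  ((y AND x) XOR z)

No. Counterexample: with z=0, x=0, y=0, Expression 1 = 1 but Expression 2 = 0.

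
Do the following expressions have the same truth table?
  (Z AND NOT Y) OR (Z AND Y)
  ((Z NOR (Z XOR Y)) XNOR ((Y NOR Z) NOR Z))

Yes, they are equivalent — the two output columns agree on all 4 assignments:
Z | Y | Expression 1 | Expression 2
-----------------------------------
0 | 0 | 0 | 0
0 | 1 | 0 | 0
1 | 0 | 1 | 1
1 | 1 | 1 | 1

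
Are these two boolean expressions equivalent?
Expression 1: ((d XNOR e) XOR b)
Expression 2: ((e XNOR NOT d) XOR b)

No. Counterexample: with b=0, e=0, d=0, Expression 1 = 1 but Expression 2 = 0.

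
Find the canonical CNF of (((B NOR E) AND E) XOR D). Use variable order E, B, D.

(E OR B OR D) AND (E OR NOT B OR D) AND (NOT E OR B OR D) AND (NOT E OR NOT B OR D)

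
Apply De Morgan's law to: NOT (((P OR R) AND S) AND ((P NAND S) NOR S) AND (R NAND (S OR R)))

NOT ((P OR R) AND S) OR NOT ((P NAND S) NOR S) OR NOT (R NAND (S OR R))
De Morgan's: NOT(AND of terms) = OR of negations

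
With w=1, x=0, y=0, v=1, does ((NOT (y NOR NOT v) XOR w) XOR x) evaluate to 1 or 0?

Substituting: ((NOT (0 NOR NOT 1) XOR 1) XOR 0)
= 1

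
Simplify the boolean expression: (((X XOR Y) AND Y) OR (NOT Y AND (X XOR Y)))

By distribution ((E AND v) OR (E AND NOT v) = E):
= (X XOR Y)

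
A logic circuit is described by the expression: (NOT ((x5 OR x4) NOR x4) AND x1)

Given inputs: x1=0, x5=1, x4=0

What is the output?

Substituting: (NOT ((1 OR 0) NOR 0) AND 0)
= 0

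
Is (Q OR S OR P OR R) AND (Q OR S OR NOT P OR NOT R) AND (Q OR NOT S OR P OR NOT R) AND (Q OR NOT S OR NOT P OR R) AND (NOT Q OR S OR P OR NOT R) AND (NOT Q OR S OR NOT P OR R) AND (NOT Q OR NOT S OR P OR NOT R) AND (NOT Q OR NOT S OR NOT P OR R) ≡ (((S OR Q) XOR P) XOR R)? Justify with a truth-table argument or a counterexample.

Yes, they are equivalent — the two output columns agree on all 16 assignments:
Q | S | P | R | Expression 1 | Expression 2
-------------------------------------------
0 | 0 | 0 | 0 | 0 | 0
0 | 0 | 0 | 1 | 1 | 1
0 | 0 | 1 | 0 | 1 | 1
0 | 0 | 1 | 1 | 0 | 0
0 | 1 | 0 | 0 | 1 | 1
0 | 1 | 0 | 1 | 0 | 0
0 | 1 | 1 | 0 | 0 | 0
0 | 1 | 1 | 1 | 1 | 1
1 | 0 | 0 | 0 | 1 | 1
1 | 0 | 0 | 1 | 0 | 0
1 | 0 | 1 | 0 | 0 | 0
1 | 0 | 1 | 1 | 1 | 1
1 | 1 | 0 | 0 | 1 | 1
1 | 1 | 0 | 1 | 0 | 0
1 | 1 | 1 | 0 | 0 | 0
1 | 1 | 1 | 1 | 1 | 1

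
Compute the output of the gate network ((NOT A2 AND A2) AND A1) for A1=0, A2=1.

Substituting: ((NOT 1 AND 1) AND 0)
= 0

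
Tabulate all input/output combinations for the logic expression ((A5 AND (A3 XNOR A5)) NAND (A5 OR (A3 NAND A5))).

A3 | A5 | Output
----------------
0 | 0 | 1
0 | 1 | 1
1 | 0 | 1
1 | 1 | 0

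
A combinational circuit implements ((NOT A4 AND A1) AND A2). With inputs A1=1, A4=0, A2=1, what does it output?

Substituting: ((NOT 0 AND 1) AND 1)
= 1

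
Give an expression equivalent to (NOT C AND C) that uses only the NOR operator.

(((C NOR C) NOR (C NOR C)) NOR (C NOR C))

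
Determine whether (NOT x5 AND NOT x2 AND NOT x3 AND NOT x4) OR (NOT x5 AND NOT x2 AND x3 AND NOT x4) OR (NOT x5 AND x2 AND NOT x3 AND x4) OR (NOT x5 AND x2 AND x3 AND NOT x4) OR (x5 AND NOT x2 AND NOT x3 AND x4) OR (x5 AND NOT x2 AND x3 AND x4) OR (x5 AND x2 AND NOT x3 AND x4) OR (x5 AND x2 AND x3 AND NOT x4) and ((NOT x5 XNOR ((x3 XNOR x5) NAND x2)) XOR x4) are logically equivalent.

Yes, they are equivalent — the two output columns agree on all 16 assignments:
x5 | x2 | x3 | x4 | Expression 1 | Expression 2
-----------------------------------------------
0 | 0 | 0 | 0 | 1 | 1
0 | 0 | 0 | 1 | 0 | 0
0 | 0 | 1 | 0 | 1 | 1
0 | 0 | 1 | 1 | 0 | 0
0 | 1 | 0 | 0 | 0 | 0
0 | 1 | 0 | 1 | 1 | 1
0 | 1 | 1 | 0 | 1 | 1
0 | 1 | 1 | 1 | 0 | 0
1 | 0 | 0 | 0 | 0 | 0
1 | 0 | 0 | 1 | 1 | 1
1 | 0 | 1 | 0 | 0 | 0
1 | 0 | 1 | 1 | 1 | 1
1 | 1 | 0 | 0 | 0 | 0
1 | 1 | 0 | 1 | 1 | 1
1 | 1 | 1 | 0 | 1 | 1
1 | 1 | 1 | 1 | 0 | 0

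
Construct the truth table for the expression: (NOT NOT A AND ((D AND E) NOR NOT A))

D | A | E | Output
------------------
0 | 0 | 0 | 0
0 | 0 | 1 | 0
0 | 1 | 0 | 1
0 | 1 | 1 | 1
1 | 0 | 0 | 0
1 | 0 | 1 | 0
1 | 1 | 0 | 1
1 | 1 | 1 | 0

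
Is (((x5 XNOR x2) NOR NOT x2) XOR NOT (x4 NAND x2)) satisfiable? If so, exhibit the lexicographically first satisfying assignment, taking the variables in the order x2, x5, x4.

x2=1, x5=0, x4=0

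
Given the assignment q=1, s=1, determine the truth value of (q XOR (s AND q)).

Substituting: (1 XOR (1 AND 1))
= 0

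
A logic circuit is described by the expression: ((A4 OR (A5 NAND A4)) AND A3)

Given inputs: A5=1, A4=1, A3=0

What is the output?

Substituting: ((1 OR (1 NAND 1)) AND 0)
= 0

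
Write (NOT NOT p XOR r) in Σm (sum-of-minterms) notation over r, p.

Σm(1, 2) = (NOT r AND p) OR (r AND NOT p)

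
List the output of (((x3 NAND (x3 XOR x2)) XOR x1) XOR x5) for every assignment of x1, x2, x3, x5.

x1 | x2 | x3 | x5 | Output
--------------------------
0 | 0 | 0 | 0 | 1
0 | 0 | 0 | 1 | 0
0 | 0 | 1 | 0 | 0
0 | 0 | 1 | 1 | 1
0 | 1 | 0 | 0 | 1
0 | 1 | 0 | 1 | 0
0 | 1 | 1 | 0 | 1
0 | 1 | 1 | 1 | 0
1 | 0 | 0 | 0 | 0
1 | 0 | 0 | 1 | 1
1 | 0 | 1 | 0 | 1
1 | 0 | 1 | 1 | 0
1 | 1 | 0 | 0 | 0
1 | 1 | 0 | 1 | 1
1 | 1 | 1 | 0 | 0
1 | 1 | 1 | 1 | 1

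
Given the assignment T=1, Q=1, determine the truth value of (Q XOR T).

Substituting: (1 XOR 1)
= 0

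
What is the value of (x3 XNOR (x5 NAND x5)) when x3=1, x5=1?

Substituting: (1 XNOR (1 NAND 1))
= 0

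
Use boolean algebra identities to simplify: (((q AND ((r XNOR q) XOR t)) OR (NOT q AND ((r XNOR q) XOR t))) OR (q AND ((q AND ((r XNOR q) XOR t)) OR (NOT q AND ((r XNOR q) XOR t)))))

By absorption (E OR (E AND v) = E) then distribution ((E AND v) OR (E AND NOT v) = E):
= ((r XNOR q) XOR t)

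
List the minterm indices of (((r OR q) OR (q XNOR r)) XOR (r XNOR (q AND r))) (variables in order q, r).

Σm(1) = (NOT q AND r)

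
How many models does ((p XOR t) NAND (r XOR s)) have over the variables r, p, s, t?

Satisfying assignments: (0,0,0,0), (0,0,0,1), (0,0,1,0), (0,1,0,0), (0,1,0,1), (0,1,1,1), (1,0,0,0), (1,0,1,0), (1,0,1,1), (1,1,0,1), (1,1,1,0), (1,1,1,1)
Count: 12 out of 16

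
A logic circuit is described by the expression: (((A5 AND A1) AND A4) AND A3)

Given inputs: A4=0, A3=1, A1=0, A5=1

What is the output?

Substituting: (((1 AND 0) AND 0) AND 1)
= 0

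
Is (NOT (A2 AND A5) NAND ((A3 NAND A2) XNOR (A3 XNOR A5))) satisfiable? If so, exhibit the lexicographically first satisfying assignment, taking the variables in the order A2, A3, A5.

A2=0, A3=0, A5=1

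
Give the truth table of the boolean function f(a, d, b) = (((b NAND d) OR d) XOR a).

a | d | b | Output
------------------
0 | 0 | 0 | 1
0 | 0 | 1 | 1
0 | 1 | 0 | 1
0 | 1 | 1 | 1
1 | 0 | 0 | 0
1 | 0 | 1 | 0
1 | 1 | 0 | 0
1 | 1 | 1 | 0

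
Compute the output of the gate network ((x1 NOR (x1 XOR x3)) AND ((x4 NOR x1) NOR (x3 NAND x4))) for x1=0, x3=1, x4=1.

Substituting: ((0 NOR (0 XOR 1)) AND ((1 NOR 0) NOR (1 NAND 1)))
= 0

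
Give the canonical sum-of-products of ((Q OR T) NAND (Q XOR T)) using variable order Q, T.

Σm(0, 3) = (NOT Q AND NOT T) OR (Q AND T)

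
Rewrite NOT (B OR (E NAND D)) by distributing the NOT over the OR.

NOT B AND NOT (E NAND D)
De Morgan's: NOT(OR of terms) = AND of negations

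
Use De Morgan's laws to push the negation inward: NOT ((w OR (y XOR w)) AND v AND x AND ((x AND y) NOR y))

NOT (w OR (y XOR w)) OR NOT v OR NOT x OR NOT ((x AND y) NOR y)
De Morgan's: NOT(AND of terms) = OR of negations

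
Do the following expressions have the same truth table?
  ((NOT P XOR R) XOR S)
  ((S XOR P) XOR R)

No. Counterexample: with P=0, R=0, S=0, Expression 1 = 1 but Expression 2 = 0.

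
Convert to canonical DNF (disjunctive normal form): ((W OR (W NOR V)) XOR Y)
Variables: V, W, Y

(NOT V AND NOT W AND NOT Y) OR (NOT V AND W AND NOT Y) OR (V AND NOT W AND Y) OR (V AND W AND NOT Y)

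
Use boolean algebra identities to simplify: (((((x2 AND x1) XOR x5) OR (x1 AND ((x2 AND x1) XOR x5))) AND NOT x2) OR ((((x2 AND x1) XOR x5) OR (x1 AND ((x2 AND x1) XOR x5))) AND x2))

By distribution ((E AND v) OR (E AND NOT v) = E) then absorption (E OR (E AND v) = E):
= ((x2 AND x1) XOR x5)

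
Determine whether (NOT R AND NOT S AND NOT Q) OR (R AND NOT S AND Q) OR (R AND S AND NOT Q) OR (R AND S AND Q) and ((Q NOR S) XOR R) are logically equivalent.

Yes, they are equivalent — the two output columns agree on all 8 assignments:
R | S | Q | Expression 1 | Expression 2
---------------------------------------
0 | 0 | 0 | 1 | 1
0 | 0 | 1 | 0 | 0
0 | 1 | 0 | 0 | 0
0 | 1 | 1 | 0 | 0
1 | 0 | 0 | 0 | 0
1 | 0 | 1 | 1 | 1
1 | 1 | 0 | 1 | 1
1 | 1 | 1 | 1 | 1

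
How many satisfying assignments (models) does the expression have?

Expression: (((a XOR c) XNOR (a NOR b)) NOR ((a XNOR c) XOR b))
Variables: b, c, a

Satisfying assignments: (0,0,1)
Count: 1 out of 8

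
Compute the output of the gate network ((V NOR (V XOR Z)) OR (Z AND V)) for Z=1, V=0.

Substituting: ((0 NOR (0 XOR 1)) OR (1 AND 0))
= 0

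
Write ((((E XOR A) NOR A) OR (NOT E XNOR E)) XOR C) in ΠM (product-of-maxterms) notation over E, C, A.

ΠM(1, 2, 4, 5) = (E OR C OR NOT A) AND (E OR NOT C OR A) AND (NOT E OR C OR A) AND (NOT E OR C OR NOT A)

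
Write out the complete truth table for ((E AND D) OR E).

E | D | Output
--------------
0 | 0 | 0
0 | 1 | 0
1 | 0 | 1
1 | 1 | 1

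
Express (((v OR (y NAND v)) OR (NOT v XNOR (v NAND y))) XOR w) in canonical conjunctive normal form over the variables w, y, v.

(NOT w OR y OR v) AND (NOT w OR y OR NOT v) AND (NOT w OR NOT y OR v) AND (NOT w OR NOT y OR NOT v)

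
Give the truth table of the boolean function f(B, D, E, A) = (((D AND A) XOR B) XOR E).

B | D | E | A | Output
----------------------
0 | 0 | 0 | 0 | 0
0 | 0 | 0 | 1 | 0
0 | 0 | 1 | 0 | 1
0 | 0 | 1 | 1 | 1
0 | 1 | 0 | 0 | 0
0 | 1 | 0 | 1 | 1
0 | 1 | 1 | 0 | 1
0 | 1 | 1 | 1 | 0
1 | 0 | 0 | 0 | 1
1 | 0 | 0 | 1 | 1
1 | 0 | 1 | 0 | 0
1 | 0 | 1 | 1 | 0
1 | 1 | 0 | 0 | 1
1 | 1 | 0 | 1 | 0
1 | 1 | 1 | 0 | 0
1 | 1 | 1 | 1 | 1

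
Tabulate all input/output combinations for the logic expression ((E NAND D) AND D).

D | E | Output
--------------
0 | 0 | 0
0 | 1 | 0
1 | 0 | 1
1 | 1 | 0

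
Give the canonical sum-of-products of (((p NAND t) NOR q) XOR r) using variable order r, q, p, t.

Σm(3, 8, 9, 10, 12, 13, 14, 15) = (NOT r AND NOT q AND p AND t) OR (r AND NOT q AND NOT p AND NOT t) OR (r AND NOT q AND NOT p AND t) OR (r AND NOT q AND p AND NOT t) OR (r AND q AND NOT p AND NOT t) OR (r AND q AND NOT p AND t) OR (r AND q AND p AND NOT t) OR (r AND q AND p AND t)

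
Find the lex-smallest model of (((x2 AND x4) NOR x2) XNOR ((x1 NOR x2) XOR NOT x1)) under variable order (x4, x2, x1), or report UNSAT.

x4=0, x2=1, x1=1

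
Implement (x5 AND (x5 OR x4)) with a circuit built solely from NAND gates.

((x5 NAND ((x5 NAND x5) NAND (x4 NAND x4))) NAND (x5 NAND ((x5 NAND x5) NAND (x4 NAND x4))))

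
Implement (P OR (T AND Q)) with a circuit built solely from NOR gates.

((P NOR ((T NOR T) NOR (Q NOR Q))) NOR (P NOR ((T NOR T) NOR (Q NOR Q))))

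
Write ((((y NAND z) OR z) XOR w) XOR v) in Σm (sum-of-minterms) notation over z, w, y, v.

Σm(0, 2, 5, 7, 8, 10, 13, 15) = (NOT z AND NOT w AND NOT y AND NOT v) OR (NOT z AND NOT w AND y AND NOT v) OR (NOT z AND w AND NOT y AND v) OR (NOT z AND w AND y AND v) OR (z AND NOT w AND NOT y AND NOT v) OR (z AND NOT w AND y AND NOT v) OR (z AND w AND NOT y AND v) OR (z AND w AND y AND v)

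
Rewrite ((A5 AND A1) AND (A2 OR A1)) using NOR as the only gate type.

((((A5 NOR A5) NOR (A1 NOR A1)) NOR ((A5 NOR A5) NOR (A1 NOR A1))) NOR (((A2 NOR A1) NOR (A2 NOR A1)) NOR ((A2 NOR A1) NOR (A2 NOR A1))))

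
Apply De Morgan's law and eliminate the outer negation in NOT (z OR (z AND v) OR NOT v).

NOT z AND NOT (z AND v) AND v
De Morgan's: NOT(OR of terms) = AND of negations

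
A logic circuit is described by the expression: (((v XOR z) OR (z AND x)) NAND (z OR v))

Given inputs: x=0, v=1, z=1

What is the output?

Substituting: (((1 XOR 1) OR (1 AND 0)) NAND (1 OR 1))
= 1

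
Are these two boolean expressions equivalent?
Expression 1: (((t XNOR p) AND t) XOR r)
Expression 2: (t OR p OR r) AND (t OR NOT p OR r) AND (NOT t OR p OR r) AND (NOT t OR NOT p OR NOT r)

Yes, they are equivalent — the two output columns agree on all 8 assignments:
t | p | r | Expression 1 | Expression 2
---------------------------------------
0 | 0 | 0 | 0 | 0
0 | 0 | 1 | 1 | 1
0 | 1 | 0 | 0 | 0
0 | 1 | 1 | 1 | 1
1 | 0 | 0 | 0 | 0
1 | 0 | 1 | 1 | 1
1 | 1 | 0 | 1 | 1
1 | 1 | 1 | 0 | 0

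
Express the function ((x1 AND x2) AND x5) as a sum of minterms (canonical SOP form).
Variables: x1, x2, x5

Σm(7) = (x1 AND x2 AND x5)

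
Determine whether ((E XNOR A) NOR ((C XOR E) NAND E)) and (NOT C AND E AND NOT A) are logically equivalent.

Yes, they are equivalent — the two output columns agree on all 8 assignments:
C | E | A | Expression 1 | Expression 2
---------------------------------------
0 | 0 | 0 | 0 | 0
0 | 0 | 1 | 0 | 0
0 | 1 | 0 | 1 | 1
0 | 1 | 1 | 0 | 0
1 | 0 | 0 | 0 | 0
1 | 0 | 1 | 0 | 0
1 | 1 | 0 | 0 | 0
1 | 1 | 1 | 0 | 0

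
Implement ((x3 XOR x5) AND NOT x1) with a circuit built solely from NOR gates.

((((((x3 NOR x5) NOR (x3 NOR x5)) NOR ((x3 NOR x5) NOR (x3 NOR x5))) NOR ((((x3 NOR x3) NOR (x5 NOR x5)) NOR ((x3 NOR x3) NOR (x5 NOR x5))) NOR (((x3 NOR x3) NOR (x5 NOR x5)) NOR ((x3 NOR x3) NOR (x5 NOR x5))))) NOR ((((x3 NOR x5) NOR (x3 NOR x5)) NOR ((x3 NOR x5) NOR (x3 NOR x5))) NOR ((((x3 NOR x3) NOR (x5 NOR x5)) NOR ((x3 NOR x3) NOR (x5 NOR x5))) NOR (((x3 NOR x3) NOR (x5 NOR x5)) NOR ((x3 NOR x3) NOR (x5 NOR x5)))))) NOR ((x1 NOR x1) NOR (x1 NOR x1)))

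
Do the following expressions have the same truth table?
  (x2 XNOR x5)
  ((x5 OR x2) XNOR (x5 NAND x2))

No. Counterexample: with x2=0, x5=0, Expression 1 = 1 but Expression 2 = 0.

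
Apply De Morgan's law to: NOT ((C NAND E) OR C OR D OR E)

NOT (C NAND E) AND NOT C AND NOT D AND NOT E
De Morgan's: NOT(OR of terms) = AND of negations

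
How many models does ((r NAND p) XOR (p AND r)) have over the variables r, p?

Satisfying assignments: (0,0), (0,1), (1,0), (1,1)
Count: 4 out of 4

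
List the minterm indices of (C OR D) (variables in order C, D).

Σm(1, 2, 3) = (NOT C AND D) OR (C AND NOT D) OR (C AND D)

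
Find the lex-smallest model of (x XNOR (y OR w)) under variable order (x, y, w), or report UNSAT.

x=0, y=0, w=0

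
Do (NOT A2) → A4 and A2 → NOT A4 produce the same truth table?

No, Inverse is not equivalent to original (counterexample: A4=0, A2=0)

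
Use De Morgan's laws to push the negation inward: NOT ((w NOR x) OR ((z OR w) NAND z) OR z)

NOT (w NOR x) AND NOT ((z OR w) NAND z) AND NOT z
De Morgan's: NOT(OR of terms) = AND of negations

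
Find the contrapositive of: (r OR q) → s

Contrapositive: NOT s → NOT (r OR q)
Note: A statement and its contrapositive are logically equivalent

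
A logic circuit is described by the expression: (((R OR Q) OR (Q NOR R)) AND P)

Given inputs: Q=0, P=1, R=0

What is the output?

Substituting: (((0 OR 0) OR (0 NOR 0)) AND 1)
= 1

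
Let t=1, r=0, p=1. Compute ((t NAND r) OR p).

Substituting: ((1 NAND 0) OR 1)
= 1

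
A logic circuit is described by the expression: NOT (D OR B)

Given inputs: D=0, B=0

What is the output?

Substituting: NOT (0 OR 0)
= 1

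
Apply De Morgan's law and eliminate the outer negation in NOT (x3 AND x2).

NOT x3 OR NOT x2
De Morgan's: NOT(AND of terms) = OR of negations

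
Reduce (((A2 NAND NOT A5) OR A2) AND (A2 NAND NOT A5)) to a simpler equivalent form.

By absorption (E AND (E OR v) = E):
= (A2 NAND NOT A5)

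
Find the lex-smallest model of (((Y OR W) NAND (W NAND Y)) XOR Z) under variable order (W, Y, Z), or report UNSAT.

W=0, Y=0, Z=0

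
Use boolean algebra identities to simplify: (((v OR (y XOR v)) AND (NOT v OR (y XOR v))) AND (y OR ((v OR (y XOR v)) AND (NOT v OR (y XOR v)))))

By absorption (E AND (E OR v) = E) then distribution ((E OR v) AND (E OR NOT v) = E):
= (y XOR v)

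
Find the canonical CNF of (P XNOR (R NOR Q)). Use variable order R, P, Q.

(R OR P OR Q) AND (R OR NOT P OR NOT Q) AND (NOT R OR NOT P OR Q) AND (NOT R OR NOT P OR NOT Q)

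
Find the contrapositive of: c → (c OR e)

Contrapositive: NOT (c OR e) → NOT c
Note: A statement and its contrapositive are logically equivalent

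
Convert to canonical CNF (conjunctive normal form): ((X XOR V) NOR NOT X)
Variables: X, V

(X OR V) AND (X OR NOT V) AND (NOT X OR V)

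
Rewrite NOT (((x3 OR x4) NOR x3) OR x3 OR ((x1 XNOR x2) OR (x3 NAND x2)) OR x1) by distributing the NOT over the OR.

NOT ((x3 OR x4) NOR x3) AND NOT x3 AND NOT ((x1 XNOR x2) OR (x3 NAND x2)) AND NOT x1
De Morgan's: NOT(OR of terms) = AND of negations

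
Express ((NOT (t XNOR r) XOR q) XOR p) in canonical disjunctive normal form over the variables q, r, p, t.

(NOT q AND NOT r AND NOT p AND t) OR (NOT q AND NOT r AND p AND NOT t) OR (NOT q AND r AND NOT p AND NOT t) OR (NOT q AND r AND p AND t) OR (q AND NOT r AND NOT p AND NOT t) OR (q AND NOT r AND p AND t) OR (q AND r AND NOT p AND t) OR (q AND r AND p AND NOT t)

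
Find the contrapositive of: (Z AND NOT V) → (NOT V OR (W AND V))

Contrapositive: NOT (NOT V OR (W AND V)) → NOT (Z AND NOT V)
Note: A statement and its contrapositive are logically equivalent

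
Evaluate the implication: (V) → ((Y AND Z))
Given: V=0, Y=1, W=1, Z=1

Antecedent (V) = 0; consequent ((Y AND Z)) = 1.
0 → 1 = 1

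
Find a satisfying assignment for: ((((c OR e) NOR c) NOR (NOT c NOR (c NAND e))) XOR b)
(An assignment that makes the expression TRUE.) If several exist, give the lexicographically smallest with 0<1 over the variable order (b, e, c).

b=0, e=0, c=1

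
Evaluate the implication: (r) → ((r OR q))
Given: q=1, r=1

Antecedent (r) = 1; consequent ((r OR q)) = 1.
1 → 1 = 1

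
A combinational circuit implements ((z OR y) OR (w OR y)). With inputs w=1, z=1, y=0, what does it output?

Substituting: ((1 OR 0) OR (1 OR 0))
= 1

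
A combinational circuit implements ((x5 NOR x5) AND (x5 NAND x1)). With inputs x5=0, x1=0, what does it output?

Substituting: ((0 NOR 0) AND (0 NAND 0))
= 1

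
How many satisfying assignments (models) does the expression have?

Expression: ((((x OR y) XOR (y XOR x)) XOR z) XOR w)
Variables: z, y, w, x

Satisfying assignments: (0,0,1,0), (0,0,1,1), (0,1,0,1), (0,1,1,0), (1,0,0,0), (1,0,0,1), (1,1,0,0), (1,1,1,1)
Count: 8 out of 16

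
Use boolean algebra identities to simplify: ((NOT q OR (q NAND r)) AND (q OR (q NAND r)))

By distribution ((E OR v) AND (E OR NOT v) = E):
= (q NAND r)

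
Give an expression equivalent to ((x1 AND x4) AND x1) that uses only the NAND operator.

((((x1 NAND x4) NAND (x1 NAND x4)) NAND x1) NAND (((x1 NAND x4) NAND (x1 NAND x4)) NAND x1))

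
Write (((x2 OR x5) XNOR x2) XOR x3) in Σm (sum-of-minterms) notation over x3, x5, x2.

Σm(0, 1, 3, 6) = (NOT x3 AND NOT x5 AND NOT x2) OR (NOT x3 AND NOT x5 AND x2) OR (NOT x3 AND x5 AND x2) OR (x3 AND x5 AND NOT x2)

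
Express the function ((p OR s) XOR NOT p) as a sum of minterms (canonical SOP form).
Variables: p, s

Σm(0, 2, 3) = (NOT p AND NOT s) OR (p AND NOT s) OR (p AND s)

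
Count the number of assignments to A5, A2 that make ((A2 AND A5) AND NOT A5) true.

No assignment satisfies the expression.
Count: 0 out of 4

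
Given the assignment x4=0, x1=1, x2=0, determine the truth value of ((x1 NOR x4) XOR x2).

Substituting: ((1 NOR 0) XOR 0)
= 0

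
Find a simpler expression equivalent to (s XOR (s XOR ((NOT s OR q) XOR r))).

By XOR self-cancellation ((E XOR v) XOR v = E):
= ((NOT s OR q) XOR r)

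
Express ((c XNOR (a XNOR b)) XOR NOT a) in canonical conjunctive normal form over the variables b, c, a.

(b OR NOT c OR a) AND (b OR NOT c OR NOT a) AND (NOT b OR c OR a) AND (NOT b OR c OR NOT a)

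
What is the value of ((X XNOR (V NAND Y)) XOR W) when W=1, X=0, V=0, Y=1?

Substituting: ((0 XNOR (0 NAND 1)) XOR 1)
= 1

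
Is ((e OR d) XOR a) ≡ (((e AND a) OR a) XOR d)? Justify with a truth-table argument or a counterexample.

No. Counterexample: with d=0, a=0, e=1, Expression 1 = 1 but Expression 2 = 0.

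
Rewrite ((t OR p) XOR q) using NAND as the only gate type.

((((t NAND t) NAND (p NAND p)) NAND (((t NAND t) NAND (p NAND p)) NAND q)) NAND (q NAND (((t NAND t) NAND (p NAND p)) NAND q)))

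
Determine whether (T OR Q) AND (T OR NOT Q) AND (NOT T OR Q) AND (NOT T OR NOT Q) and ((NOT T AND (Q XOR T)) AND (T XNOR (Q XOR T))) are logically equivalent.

Yes, they are equivalent — the two output columns agree on all 4 assignments:
T | Q | Expression 1 | Expression 2
-----------------------------------
0 | 0 | 0 | 0
0 | 1 | 0 | 0
1 | 0 | 0 | 0
1 | 1 | 0 | 0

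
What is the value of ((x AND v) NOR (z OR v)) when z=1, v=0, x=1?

Substituting: ((1 AND 0) NOR (1 OR 0))
= 0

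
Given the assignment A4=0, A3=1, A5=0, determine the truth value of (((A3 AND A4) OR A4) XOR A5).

Substituting: (((1 AND 0) OR 0) XOR 0)
= 0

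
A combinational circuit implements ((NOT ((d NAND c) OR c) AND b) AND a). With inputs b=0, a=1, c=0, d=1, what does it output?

Substituting: ((NOT ((1 NAND 0) OR 0) AND 0) AND 1)
= 0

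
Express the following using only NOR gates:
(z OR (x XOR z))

((z NOR ((((x NOR z) NOR (x NOR z)) NOR ((x NOR z) NOR (x NOR z))) NOR ((((x NOR x) NOR (z NOR z)) NOR ((x NOR x) NOR (z NOR z))) NOR (((x NOR x) NOR (z NOR z)) NOR ((x NOR x) NOR (z NOR z)))))) NOR (z NOR ((((x NOR z) NOR (x NOR z)) NOR ((x NOR z) NOR (x NOR z))) NOR ((((x NOR x) NOR (z NOR z)) NOR ((x NOR x) NOR (z NOR z))) NOR (((x NOR x) NOR (z NOR z)) NOR ((x NOR x) NOR (z NOR z)))))))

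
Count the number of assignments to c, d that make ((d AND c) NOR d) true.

Satisfying assignments: (0,0), (1,0)
Count: 2 out of 4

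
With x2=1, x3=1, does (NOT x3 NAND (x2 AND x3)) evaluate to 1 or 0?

Substituting: (NOT 1 NAND (1 AND 1))
= 1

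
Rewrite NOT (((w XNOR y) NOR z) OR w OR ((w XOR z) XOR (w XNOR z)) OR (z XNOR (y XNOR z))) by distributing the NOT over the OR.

NOT ((w XNOR y) NOR z) AND NOT w AND NOT ((w XOR z) XOR (w XNOR z)) AND NOT (z XNOR (y XNOR z))
De Morgan's: NOT(OR of terms) = AND of negations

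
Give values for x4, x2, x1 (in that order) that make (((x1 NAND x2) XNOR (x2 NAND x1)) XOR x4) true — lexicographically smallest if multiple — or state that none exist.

x4=0, x2=0, x1=0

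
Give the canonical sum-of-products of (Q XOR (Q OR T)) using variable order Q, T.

Σm(1) = (NOT Q AND T)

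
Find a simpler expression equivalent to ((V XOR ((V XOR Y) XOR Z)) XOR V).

By XOR self-cancellation ((E XOR v) XOR v = E):
= ((V XOR Y) XOR Z)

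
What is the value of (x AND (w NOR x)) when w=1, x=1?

Substituting: (1 AND (1 NOR 1))
= 0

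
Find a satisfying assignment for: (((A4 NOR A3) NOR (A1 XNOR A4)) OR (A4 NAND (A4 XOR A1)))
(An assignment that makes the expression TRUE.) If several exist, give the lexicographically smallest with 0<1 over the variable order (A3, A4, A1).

A3=0, A4=0, A1=0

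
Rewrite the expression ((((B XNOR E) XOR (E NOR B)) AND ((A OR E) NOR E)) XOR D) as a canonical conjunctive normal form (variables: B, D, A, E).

(B OR D OR A OR E) AND (B OR D OR A OR NOT E) AND (B OR D OR NOT A OR E) AND (B OR D OR NOT A OR NOT E) AND (NOT B OR D OR A OR E) AND (NOT B OR D OR A OR NOT E) AND (NOT B OR D OR NOT A OR E) AND (NOT B OR D OR NOT A OR NOT E)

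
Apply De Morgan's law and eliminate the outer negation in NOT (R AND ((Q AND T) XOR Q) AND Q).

NOT R OR NOT ((Q AND T) XOR Q) OR NOT Q
De Morgan's: NOT(AND of terms) = OR of negations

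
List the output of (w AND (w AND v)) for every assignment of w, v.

w | v | Output
--------------
0 | 0 | 0
0 | 1 | 0
1 | 0 | 0
1 | 1 | 1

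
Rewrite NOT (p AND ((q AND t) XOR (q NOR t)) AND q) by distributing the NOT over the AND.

NOT p OR NOT ((q AND t) XOR (q NOR t)) OR NOT q
De Morgan's: NOT(AND of terms) = OR of negations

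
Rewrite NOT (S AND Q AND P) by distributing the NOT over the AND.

NOT S OR NOT Q OR NOT P
De Morgan's: NOT(AND of terms) = OR of negations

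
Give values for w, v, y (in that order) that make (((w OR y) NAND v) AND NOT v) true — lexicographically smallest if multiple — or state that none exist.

w=0, v=0, y=0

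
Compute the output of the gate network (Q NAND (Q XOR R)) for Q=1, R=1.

Substituting: (1 NAND (1 XOR 1))
= 1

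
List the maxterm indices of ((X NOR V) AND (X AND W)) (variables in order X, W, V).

ΠM(0, 1, 2, 3, 4, 5, 6, 7) = (X OR W OR V) AND (X OR W OR NOT V) AND (X OR NOT W OR V) AND (X OR NOT W OR NOT V) AND (NOT X OR W OR V) AND (NOT X OR W OR NOT V) AND (NOT X OR NOT W OR V) AND (NOT X OR NOT W OR NOT V)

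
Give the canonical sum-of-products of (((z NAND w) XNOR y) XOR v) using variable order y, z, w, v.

Σm(1, 3, 5, 6, 8, 10, 12, 15) = (NOT y AND NOT z AND NOT w AND v) OR (NOT y AND NOT z AND w AND v) OR (NOT y AND z AND NOT w AND v) OR (NOT y AND z AND w AND NOT v) OR (y AND NOT z AND NOT w AND NOT v) OR (y AND NOT z AND w AND NOT v) OR (y AND z AND NOT w AND NOT v) OR (y AND z AND w AND v)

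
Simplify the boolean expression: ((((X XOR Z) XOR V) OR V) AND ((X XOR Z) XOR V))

By absorption (E AND (E OR v) = E):
= ((X XOR Z) XOR V)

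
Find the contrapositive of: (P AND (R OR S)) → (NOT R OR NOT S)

Contrapositive: NOT (NOT R OR NOT S) → NOT (P AND (R OR S))
Note: A statement and its contrapositive are logically equivalent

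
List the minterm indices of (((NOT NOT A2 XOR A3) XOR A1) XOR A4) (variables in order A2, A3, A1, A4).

Σm(1, 2, 4, 7, 8, 11, 13, 14) = (NOT A2 AND NOT A3 AND NOT A1 AND A4) OR (NOT A2 AND NOT A3 AND A1 AND NOT A4) OR (NOT A2 AND A3 AND NOT A1 AND NOT A4) OR (NOT A2 AND A3 AND A1 AND A4) OR (A2 AND NOT A3 AND NOT A1 AND NOT A4) OR (A2 AND NOT A3 AND A1 AND A4) OR (A2 AND A3 AND NOT A1 AND A4) OR (A2 AND A3 AND A1 AND NOT A4)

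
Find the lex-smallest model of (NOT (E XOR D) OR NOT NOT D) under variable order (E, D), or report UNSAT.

E=0, D=0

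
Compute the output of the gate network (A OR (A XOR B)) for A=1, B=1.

Substituting: (1 OR (1 XOR 1))
= 1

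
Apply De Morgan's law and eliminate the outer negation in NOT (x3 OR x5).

NOT x3 AND NOT x5
De Morgan's: NOT(OR of terms) = AND of negations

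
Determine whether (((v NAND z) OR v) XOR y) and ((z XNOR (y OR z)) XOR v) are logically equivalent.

No. Counterexample: with z=0, y=0, v=1, Expression 1 = 1 but Expression 2 = 0.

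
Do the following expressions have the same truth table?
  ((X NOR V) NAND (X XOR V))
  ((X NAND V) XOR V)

No. Counterexample: with X=0, V=1, Expression 1 = 1 but Expression 2 = 0.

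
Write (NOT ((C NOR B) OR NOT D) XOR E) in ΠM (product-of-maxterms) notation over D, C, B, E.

ΠM(0, 2, 4, 6, 8, 11, 13, 15) = (D OR C OR B OR E) AND (D OR C OR NOT B OR E) AND (D OR NOT C OR B OR E) AND (D OR NOT C OR NOT B OR E) AND (NOT D OR C OR B OR E) AND (NOT D OR C OR NOT B OR NOT E) AND (NOT D OR NOT C OR B OR NOT E) AND (NOT D OR NOT C OR NOT B OR NOT E)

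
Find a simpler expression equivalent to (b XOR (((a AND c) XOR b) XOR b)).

By XOR self-cancellation ((E XOR v) XOR v = E):
= ((a AND c) XOR b)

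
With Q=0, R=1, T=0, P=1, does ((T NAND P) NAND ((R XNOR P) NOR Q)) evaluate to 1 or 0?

Substituting: ((0 NAND 1) NAND ((1 XNOR 1) NOR 0))
= 1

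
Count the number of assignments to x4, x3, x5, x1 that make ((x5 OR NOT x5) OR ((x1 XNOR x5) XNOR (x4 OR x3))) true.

Satisfying assignments: (0,0,0,0), (0,0,0,1), (0,0,1,0), (0,0,1,1), (0,1,0,0), (0,1,0,1), (0,1,1,0), (0,1,1,1), (1,0,0,0), (1,0,0,1), (1,0,1,0), (1,0,1,1), (1,1,0,0), (1,1,0,1), (1,1,1,0), (1,1,1,1)
Count: 16 out of 16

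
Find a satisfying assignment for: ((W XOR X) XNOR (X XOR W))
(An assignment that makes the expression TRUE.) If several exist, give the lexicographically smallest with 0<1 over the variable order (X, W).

X=0, W=0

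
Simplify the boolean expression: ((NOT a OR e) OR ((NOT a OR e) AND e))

By absorption (E OR (E AND v) = E):
= (NOT a OR e)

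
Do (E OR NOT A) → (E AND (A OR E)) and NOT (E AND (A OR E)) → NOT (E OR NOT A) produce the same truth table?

Yes, Contrapositive is always equivalent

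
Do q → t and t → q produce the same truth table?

No, Converse is not equivalent to original (counterexample: s=0, q=0, t=1)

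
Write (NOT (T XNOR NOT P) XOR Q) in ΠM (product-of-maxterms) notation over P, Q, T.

ΠM(1, 2, 4, 7) = (P OR Q OR NOT T) AND (P OR NOT Q OR T) AND (NOT P OR Q OR T) AND (NOT P OR NOT Q OR NOT T)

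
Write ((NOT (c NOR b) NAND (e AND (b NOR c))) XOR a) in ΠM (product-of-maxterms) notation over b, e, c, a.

ΠM(1, 3, 5, 7, 9, 11, 13, 15) = (b OR e OR c OR NOT a) AND (b OR e OR NOT c OR NOT a) AND (b OR NOT e OR c OR NOT a) AND (b OR NOT e OR NOT c OR NOT a) AND (NOT b OR e OR c OR NOT a) AND (NOT b OR e OR NOT c OR NOT a) AND (NOT b OR NOT e OR c OR NOT a) AND (NOT b OR NOT e OR NOT c OR NOT a)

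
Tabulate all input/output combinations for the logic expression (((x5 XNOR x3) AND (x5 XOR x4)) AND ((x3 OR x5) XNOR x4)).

x4 | x3 | x5 | Output
---------------------
0 | 0 | 0 | 0
0 | 0 | 1 | 0
0 | 1 | 0 | 0
0 | 1 | 1 | 0
1 | 0 | 0 | 0
1 | 0 | 1 | 0
1 | 1 | 0 | 0
1 | 1 | 1 | 0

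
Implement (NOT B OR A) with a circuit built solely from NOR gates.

(((B NOR B) NOR A) NOR ((B NOR B) NOR A))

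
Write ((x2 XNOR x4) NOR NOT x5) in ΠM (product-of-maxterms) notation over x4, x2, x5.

ΠM(0, 1, 2, 4, 6, 7) = (x4 OR x2 OR x5) AND (x4 OR x2 OR NOT x5) AND (x4 OR NOT x2 OR x5) AND (NOT x4 OR x2 OR x5) AND (NOT x4 OR NOT x2 OR x5) AND (NOT x4 OR NOT x2 OR NOT x5)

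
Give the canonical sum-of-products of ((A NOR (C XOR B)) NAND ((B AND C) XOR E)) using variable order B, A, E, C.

Σm(0, 1, 3, 4, 5, 6, 7, 8, 10, 11, 12, 13, 14, 15) = (NOT B AND NOT A AND NOT E AND NOT C) OR (NOT B AND NOT A AND NOT E AND C) OR (NOT B AND NOT A AND E AND C) OR (NOT B AND A AND NOT E AND NOT C) OR (NOT B AND A AND NOT E AND C) OR (NOT B AND A AND E AND NOT C) OR (NOT B AND A AND E AND C) OR (B AND NOT A AND NOT E AND NOT C) OR (B AND NOT A AND E AND NOT C) OR (B AND NOT A AND E AND C) OR (B AND A AND NOT E AND NOT C) OR (B AND A AND NOT E AND C) OR (B AND A AND E AND NOT C) OR (B AND A AND E AND C)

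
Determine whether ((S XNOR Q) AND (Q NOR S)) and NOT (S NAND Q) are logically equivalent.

No. Counterexample: with Q=0, S=0, Expression 1 = 1 but Expression 2 = 0.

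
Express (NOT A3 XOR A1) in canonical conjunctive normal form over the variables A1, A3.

(A1 OR NOT A3) AND (NOT A1 OR A3)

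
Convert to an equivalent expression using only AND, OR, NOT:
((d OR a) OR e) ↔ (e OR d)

(((d OR a) OR e) AND (e OR d)) OR (NOT ((d OR a) OR e) AND NOT (e OR d))
(Biconditional = both true or both false)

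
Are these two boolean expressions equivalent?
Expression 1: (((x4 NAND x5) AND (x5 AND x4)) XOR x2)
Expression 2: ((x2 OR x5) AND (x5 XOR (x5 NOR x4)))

No. Counterexample: with x2=0, x4=0, x5=1, Expression 1 = 0 but Expression 2 = 1.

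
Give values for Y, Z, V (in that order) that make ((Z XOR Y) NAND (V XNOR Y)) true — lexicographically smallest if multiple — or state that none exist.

Y=0, Z=0, V=0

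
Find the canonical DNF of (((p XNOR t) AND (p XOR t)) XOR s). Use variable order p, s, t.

(NOT p AND s AND NOT t) OR (NOT p AND s AND t) OR (p AND s AND NOT t) OR (p AND s AND t)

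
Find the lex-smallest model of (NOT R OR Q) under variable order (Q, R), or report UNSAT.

Q=0, R=0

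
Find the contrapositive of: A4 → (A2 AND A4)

Contrapositive: NOT (A2 AND A4) → NOT A4
Note: A statement and its contrapositive are logically equivalent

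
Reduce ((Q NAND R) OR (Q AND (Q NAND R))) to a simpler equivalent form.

By absorption (E OR (E AND v) = E):
= (Q NAND R)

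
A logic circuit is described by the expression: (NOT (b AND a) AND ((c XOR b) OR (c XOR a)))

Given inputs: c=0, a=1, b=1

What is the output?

Substituting: (NOT (1 AND 1) AND ((0 XOR 1) OR (0 XOR 1)))
= 0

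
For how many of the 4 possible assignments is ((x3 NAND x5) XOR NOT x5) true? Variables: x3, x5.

Satisfying assignments: (0,1)
Count: 1 out of 4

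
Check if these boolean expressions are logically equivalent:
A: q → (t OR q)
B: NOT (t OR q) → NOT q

Yes, Contrapositive is always equivalent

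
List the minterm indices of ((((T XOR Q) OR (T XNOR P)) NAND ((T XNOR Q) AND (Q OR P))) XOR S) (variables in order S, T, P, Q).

Σm(0, 1, 2, 3, 4, 5, 6, 15) = (NOT S AND NOT T AND NOT P AND NOT Q) OR (NOT S AND NOT T AND NOT P AND Q) OR (NOT S AND NOT T AND P AND NOT Q) OR (NOT S AND NOT T AND P AND Q) OR (NOT S AND T AND NOT P AND NOT Q) OR (NOT S AND T AND NOT P AND Q) OR (NOT S AND T AND P AND NOT Q) OR (S AND T AND P AND Q)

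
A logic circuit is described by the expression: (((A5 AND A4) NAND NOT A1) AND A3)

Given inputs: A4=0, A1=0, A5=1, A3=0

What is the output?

Substituting: (((1 AND 0) NAND NOT 0) AND 0)
= 0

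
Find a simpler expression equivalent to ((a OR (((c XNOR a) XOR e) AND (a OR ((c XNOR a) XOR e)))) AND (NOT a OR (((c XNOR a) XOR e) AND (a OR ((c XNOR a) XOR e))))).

By distribution ((E OR v) AND (E OR NOT v) = E) then absorption (E AND (E OR v) = E):
= ((c XNOR a) XOR e)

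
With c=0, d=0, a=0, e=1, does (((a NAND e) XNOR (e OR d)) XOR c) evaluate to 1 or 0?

Substituting: (((0 NAND 1) XNOR (1 OR 0)) XOR 0)
= 1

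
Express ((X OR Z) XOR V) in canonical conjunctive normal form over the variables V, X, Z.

(V OR X OR Z) AND (NOT V OR X OR NOT Z) AND (NOT V OR NOT X OR Z) AND (NOT V OR NOT X OR NOT Z)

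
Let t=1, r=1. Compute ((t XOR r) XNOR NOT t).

Substituting: ((1 XOR 1) XNOR NOT 1)
= 1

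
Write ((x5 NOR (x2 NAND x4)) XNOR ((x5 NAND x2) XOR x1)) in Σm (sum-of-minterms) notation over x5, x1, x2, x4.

Σm(3, 4, 5, 6, 10, 11, 12, 13) = (NOT x5 AND NOT x1 AND x2 AND x4) OR (NOT x5 AND x1 AND NOT x2 AND NOT x4) OR (NOT x5 AND x1 AND NOT x2 AND x4) OR (NOT x5 AND x1 AND x2 AND NOT x4) OR (x5 AND NOT x1 AND x2 AND NOT x4) OR (x5 AND NOT x1 AND x2 AND x4) OR (x5 AND x1 AND NOT x2 AND NOT x4) OR (x5 AND x1 AND NOT x2 AND x4)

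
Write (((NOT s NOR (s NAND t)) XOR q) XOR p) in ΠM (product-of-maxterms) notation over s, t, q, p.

ΠM(0, 3, 4, 7, 8, 11, 13, 14) = (s OR t OR q OR p) AND (s OR t OR NOT q OR NOT p) AND (s OR NOT t OR q OR p) AND (s OR NOT t OR NOT q OR NOT p) AND (NOT s OR t OR q OR p) AND (NOT s OR t OR NOT q OR NOT p) AND (NOT s OR NOT t OR q OR NOT p) AND (NOT s OR NOT t OR NOT q OR p)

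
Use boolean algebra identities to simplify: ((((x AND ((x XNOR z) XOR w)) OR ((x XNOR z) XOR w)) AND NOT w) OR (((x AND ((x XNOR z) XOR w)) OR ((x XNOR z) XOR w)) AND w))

By distribution ((E AND v) OR (E AND NOT v) = E) then absorption (E OR (E AND v) = E):
= ((x XNOR z) XOR w)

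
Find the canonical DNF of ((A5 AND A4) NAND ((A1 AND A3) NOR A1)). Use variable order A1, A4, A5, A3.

(NOT A1 AND NOT A4 AND NOT A5 AND NOT A3) OR (NOT A1 AND NOT A4 AND NOT A5 AND A3) OR (NOT A1 AND NOT A4 AND A5 AND NOT A3) OR (NOT A1 AND NOT A4 AND A5 AND A3) OR (NOT A1 AND A4 AND NOT A5 AND NOT A3) OR (NOT A1 AND A4 AND NOT A5 AND A3) OR (A1 AND NOT A4 AND NOT A5 AND NOT A3) OR (A1 AND NOT A4 AND NOT A5 AND A3) OR (A1 AND NOT A4 AND A5 AND NOT A3) OR (A1 AND NOT A4 AND A5 AND A3) OR (A1 AND A4 AND NOT A5 AND NOT A3) OR (A1 AND A4 AND NOT A5 AND A3) OR (A1 AND A4 AND A5 AND NOT A3) OR (A1 AND A4 AND A5 AND A3)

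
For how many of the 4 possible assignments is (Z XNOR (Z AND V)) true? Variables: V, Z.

Satisfying assignments: (0,0), (1,0), (1,1)
Count: 3 out of 4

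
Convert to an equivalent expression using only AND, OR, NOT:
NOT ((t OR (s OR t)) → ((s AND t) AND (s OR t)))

(t OR (s OR t)) AND NOT ((s AND t) AND (s OR t))
(Negated implication: NOT(A → B) = A AND NOT B)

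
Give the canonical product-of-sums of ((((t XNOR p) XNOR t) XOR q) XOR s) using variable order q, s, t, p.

ΠM(0, 2, 5, 7, 9, 11, 12, 14) = (q OR s OR t OR p) AND (q OR s OR NOT t OR p) AND (q OR NOT s OR t OR NOT p) AND (q OR NOT s OR NOT t OR NOT p) AND (NOT q OR s OR t OR NOT p) AND (NOT q OR s OR NOT t OR NOT p) AND (NOT q OR NOT s OR t OR p) AND (NOT q OR NOT s OR NOT t OR p)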